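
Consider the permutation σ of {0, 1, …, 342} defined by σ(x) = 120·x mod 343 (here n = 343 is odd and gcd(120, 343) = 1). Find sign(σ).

+1

Start at x=22: 22 → 239 → 211 → 281 → 106 → 29 → 50 → … (one orbit).
Cycle type of π: 49×6 + 7×6 + 1×7; total 19 cycles.
Σ(ℓ_i−1) = 343−19 = 324; sign = (−1)^324 = +1.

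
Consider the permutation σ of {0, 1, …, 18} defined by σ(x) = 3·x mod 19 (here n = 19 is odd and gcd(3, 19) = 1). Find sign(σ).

-1

Start at x=17: 17 → 13 → 1 → 3 → 9 → 8 → 5 → … (one orbit).
Cycle lengths of π_3 on ℤ/19ℤ: [18, 1]; 2 cycles in total.
sign(π) = (−1)^{n − #cycles} = (−1)^{19−2} = (−1)^17 = -1.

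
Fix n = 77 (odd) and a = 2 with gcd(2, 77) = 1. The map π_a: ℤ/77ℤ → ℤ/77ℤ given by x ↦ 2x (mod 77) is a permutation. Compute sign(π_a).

Trace 25: π^k(25) = [25, 50, 23, 46, 15, 30, 60] for k=0..6.
The orbit structure of x ↦ 2x mod 77: 6 orbits of sizes [30, 30, 10, 3, 3, 1].
n − c = 77 − 6 = 71; sign = (−1)^71 = -1.

-1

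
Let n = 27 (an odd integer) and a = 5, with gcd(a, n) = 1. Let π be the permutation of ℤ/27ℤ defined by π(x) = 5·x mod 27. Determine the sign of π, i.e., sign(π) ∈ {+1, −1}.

-1

Orbit of 14 under x↦5x: [14, 16, 26, 22, 2, 10, 23]… (length divides ord_27(5)).
4 cycles of lengths [18, 6, 2, 1].
With 4 cycles on 27 points, sign = (−1)^{27−4} = -1.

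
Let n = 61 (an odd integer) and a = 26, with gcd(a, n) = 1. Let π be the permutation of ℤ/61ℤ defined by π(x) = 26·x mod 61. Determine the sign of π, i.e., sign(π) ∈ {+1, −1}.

-1

Orbit of 46 under x↦26x: [46, 37, 47, 2, 52, 10, 16]… (length divides ord_61(26)).
Decompose π into cycles: lengths [60, 1] (2 cycles, including the fixed point 0).
sign(π) = (−1)^{n − #cycles} = (−1)^{61−2} = (−1)^59 = -1.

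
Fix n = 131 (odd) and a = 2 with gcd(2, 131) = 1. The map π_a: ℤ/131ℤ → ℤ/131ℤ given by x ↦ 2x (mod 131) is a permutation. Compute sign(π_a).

Trace 26: π^k(26) = [26, 52, 104, 77, 23, 46, 92] for k=0..6.
Decompose π into cycles: lengths [130, 1] (2 cycles, including the fixed point 0).
Σ(ℓ_i−1) = 131−2 = 129; sign = (−1)^129 = -1.
Via Zolotarev, sign(π_{2}) = (2|131) = -1.

-1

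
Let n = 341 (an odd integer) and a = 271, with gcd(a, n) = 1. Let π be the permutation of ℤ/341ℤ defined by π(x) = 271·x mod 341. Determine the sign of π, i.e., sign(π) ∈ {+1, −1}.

+1

Orbit of 1 under x↦271x: [1, 271, 126, 46, 190, 340, 70]… (length divides ord_341(271)).
Cycle lengths of π_271 on ℤ/341ℤ: [10, 10, 10, 10, 10, 10, 10, 10, 10, 10, 10, 10, 10, 10, 10, 10, 10, 10, 10, 10, 10, 10, 10, 10, 10, 10, 10, 10, 10, 10, 10, 10, 10, 10, 1]; 35 cycles in total.
With 35 cycles on 341 points, sign = (−1)^{341−35} = +1.
Check: (271/341) = +1 by Zolotarev.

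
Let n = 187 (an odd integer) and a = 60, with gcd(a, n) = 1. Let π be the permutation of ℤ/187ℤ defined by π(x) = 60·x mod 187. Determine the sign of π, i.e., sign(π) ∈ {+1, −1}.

+1

Trace 67: π^k(67) = [67, 93, 157, 70, 86, 111, 115] for k=0..6.
The orbit structure of x ↦ 60x mod 187: 9 orbits of sizes [40, 40, 40, 40, 8, 8, 5, 5, 1].
Σ(ℓ_i−1) = 187−9 = 178; sign = (−1)^178 = +1.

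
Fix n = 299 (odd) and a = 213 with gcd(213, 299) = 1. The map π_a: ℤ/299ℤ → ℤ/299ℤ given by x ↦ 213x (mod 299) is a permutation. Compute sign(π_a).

-1

Trace 216: π^k(216) = [216, 261, 278, 12, 164, 248, 200] for k=0..6.
Cycle type of π: 44×6 + 11×2 + 4×3 + 1; total 12 cycles.
n − c = 299 − 12 = 287; sign = (−1)^287 = -1.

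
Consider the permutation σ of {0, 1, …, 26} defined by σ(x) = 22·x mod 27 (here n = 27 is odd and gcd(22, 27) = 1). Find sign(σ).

+1

Start at x=13: 13 → 16 → 1 → 22 → 25 → 10 → 4 → … (one orbit).
Cycle type of π: 9×2 + 3×2 + 1×3; total 7 cycles.
7 cycles on 27: each ℓ→(−1)^(ℓ−1), product (−1)^20 = +1.
(22|27)_J = +1 (Zolotarev's lemma cross-check).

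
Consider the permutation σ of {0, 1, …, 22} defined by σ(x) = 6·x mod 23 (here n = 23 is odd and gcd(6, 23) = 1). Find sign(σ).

Start at x=1: 1 → 6 → 13 → 9 → 8 → 2 → 12 → … (one orbit).
The orbit structure of x ↦ 6x mod 23: 3 orbits of sizes [11, 11, 1].
Σ(ℓ_i−1) = 23−3 = 20; sign = (−1)^20 = +1.

+1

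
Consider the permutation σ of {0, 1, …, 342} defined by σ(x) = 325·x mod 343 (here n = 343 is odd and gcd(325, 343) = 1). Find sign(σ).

Orbit of 19 under x↦325x: [19, 1, 325, 324, 342, 18]… (length divides ord_343(325)).
Decompose π into cycles: lengths [6, 6, 6, 6, 6, 6, 6, 6, 6, 6, 6, 6, 6, 6, 6, 6, 6, 6, 6, 6, 6, 6, 6, 6, 6, 6, 6, 6, 6, 6, 6, 6, 6, 6, 6, 6, 6, 6, 6, 6, 6, 6, 6, 6, 6, 6, 6, 6, 6, 6, 6, 6, 6, 6, 6, 6, 6, 1] (58 cycles, including the fixed point 0).
sign(π) = (−1)^{n − #cycles} = (−1)^{343−58} = (−1)^285 = -1.
Via Zolotarev, sign(π_{325}) = (325|343) = -1.

-1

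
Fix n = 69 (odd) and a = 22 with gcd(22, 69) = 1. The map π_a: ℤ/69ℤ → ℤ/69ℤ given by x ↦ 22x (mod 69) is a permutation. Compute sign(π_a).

-1

Orbit of 1 under x↦22x: [1, 22]… (length divides ord_69(22)).
π_22 has 36 disjoint cycles with lengths [2, 2, 2, 2, 2, 2, 2, 2, 2, 2, 2, 2, 2, 2, 2, 2, 2, 2, 2, 2, 2, 2, 2, 2, 2, 2, 2, 2, 2, 2, 2, 2, 2, 1, 1, 1] on {0,…,68}.
69 − 36 = 33 transpositions; sign(π) = (−1)^33 = -1.
Via Zolotarev, sign(π_{22}) = (22|69) = -1.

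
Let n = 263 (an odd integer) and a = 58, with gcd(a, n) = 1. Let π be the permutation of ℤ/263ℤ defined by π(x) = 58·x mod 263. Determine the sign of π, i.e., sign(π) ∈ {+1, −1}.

Trace 226: π^k(226) = [226, 221, 194, 206, 113, 242, 97] for k=0..6.
Cycle lengths of π_58 on ℤ/263ℤ: [262, 1]; 2 cycles in total.
2 cycles on 263: each ℓ→(−1)^(ℓ−1), product (−1)^261 = -1.

-1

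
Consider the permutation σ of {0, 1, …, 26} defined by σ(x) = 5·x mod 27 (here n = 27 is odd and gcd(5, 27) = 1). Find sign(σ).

-1

Start at x=8: 8 → 13 → 11 → 1 → 5 → 25 → 17 → … (one orbit).
4 cycles of lengths [18, 6, 2, 1].
Σ(ℓ_i−1) = 27−4 = 23; sign = (−1)^23 = -1.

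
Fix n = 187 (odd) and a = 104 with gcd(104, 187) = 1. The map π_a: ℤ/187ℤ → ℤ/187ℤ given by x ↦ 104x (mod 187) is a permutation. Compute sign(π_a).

+1

Trace 42: π^k(42) = [42, 67, 49, 47, 26, 86, 155] for k=0..6.
Decompose π into cycles: lengths [40, 40, 40, 40, 8, 8, 5, 5, 1] (9 cycles, including the fixed point 0).
Σ(ℓ_i−1) = 187−9 = 178; sign = (−1)^178 = +1.
Via Zolotarev, sign(π_{104}) = (104|187) = +1.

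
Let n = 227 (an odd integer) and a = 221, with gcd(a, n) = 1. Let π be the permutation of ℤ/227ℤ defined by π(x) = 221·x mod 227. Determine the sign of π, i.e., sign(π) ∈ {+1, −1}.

+1

Start at x=75: 75 → 4 → 203 → 144 → 44 → 190 → 222 → … (one orbit).
Cycle lengths of π_221 on ℤ/227ℤ: [113, 113, 1]; 3 cycles in total.
227 − 3 = 224 transpositions; sign(π) = (−1)^224 = +1.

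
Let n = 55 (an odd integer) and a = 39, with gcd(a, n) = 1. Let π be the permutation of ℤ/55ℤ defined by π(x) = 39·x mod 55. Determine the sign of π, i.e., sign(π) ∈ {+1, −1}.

-1

Orbit of 24 under x↦39x: [24, 1, 39, 36, 29, 31, 54]… (length divides ord_55(39)).
Cycle lengths of π_39 on ℤ/55ℤ: [10, 10, 10, 10, 10, 2, 2, 1]; 8 cycles in total.
sign(π) = (−1)^{n − #cycles} = (−1)^{55−8} = (−1)^47 = -1.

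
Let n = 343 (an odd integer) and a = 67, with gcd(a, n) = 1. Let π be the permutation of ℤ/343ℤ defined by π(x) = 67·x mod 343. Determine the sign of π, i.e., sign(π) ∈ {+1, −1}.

Trace 116: π^k(116) = [116, 226, 50, 263, 128, 1, 67] for k=0..6.
The orbit structure of x ↦ 67x mod 343: 31 orbits of sizes [21, 21, 21, 21, 21, 21, 21, 21, 21, 21, 21, 21, 21, 21, 3, 3, 3, 3, 3, 3, 3, 3, 3, 3, 3, 3, 3, 3, 3, 3, 1].
n − c = 343 − 31 = 312; sign = (−1)^312 = +1.
Via Zolotarev, sign(π_{67}) = (67|343) = +1.

+1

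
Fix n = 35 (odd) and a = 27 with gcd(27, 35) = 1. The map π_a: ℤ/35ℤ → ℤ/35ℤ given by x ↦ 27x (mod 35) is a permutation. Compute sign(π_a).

Trace 13: π^k(13) = [13, 1, 27, 29] for k=0..3.
Decompose π into cycles: lengths [4, 4, 4, 4, 4, 4, 4, 2, 2, 2, 1] (11 cycles, including the fixed point 0).
11 cycles on 35: each ℓ→(−1)^(ℓ−1), product (−1)^24 = +1.

+1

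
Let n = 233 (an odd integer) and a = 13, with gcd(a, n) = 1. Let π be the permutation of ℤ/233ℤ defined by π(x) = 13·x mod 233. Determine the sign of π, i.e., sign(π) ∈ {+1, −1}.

Orbit of 152 under x↦13x: [152, 112, 58, 55, 16, 208, 141]… (length divides ord_233(13)).
Decompose π into cycles: lengths [116, 116, 1] (3 cycles, including the fixed point 0).
n − c = 233 − 3 = 230; sign = (−1)^230 = +1.
Via Zolotarev, sign(π_{13}) = (13|233) = +1.

+1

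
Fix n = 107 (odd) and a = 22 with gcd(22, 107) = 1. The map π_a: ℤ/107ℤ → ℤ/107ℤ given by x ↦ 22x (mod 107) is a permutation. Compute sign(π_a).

Start at x=29: 29 → 103 → 19 → 97 → 101 → 82 → 92 → … (one orbit).
Cycle type of π: 106 + 1; total 2 cycles.
2 cycles on 107: each ℓ→(−1)^(ℓ−1), product (−1)^105 = -1.

-1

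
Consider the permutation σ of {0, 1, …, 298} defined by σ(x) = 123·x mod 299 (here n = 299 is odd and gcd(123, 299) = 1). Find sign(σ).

Start at x=77: 77 → 202 → 29 → 278 → 108 → 128 → 196 → … (one orbit).
The orbit structure of x ↦ 123x mod 299: 6 orbits of sizes [132, 132, 12, 11, 11, 1].
299 − 6 = 293 transpositions; sign(π) = (−1)^293 = -1.

-1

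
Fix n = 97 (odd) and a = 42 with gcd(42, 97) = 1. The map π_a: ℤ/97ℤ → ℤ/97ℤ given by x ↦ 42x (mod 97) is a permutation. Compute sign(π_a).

Trace 50: π^k(50) = [50, 63, 27, 67, 1, 42, 18] for k=0..6.
The orbit structure of x ↦ 42x mod 97: 4 orbits of sizes [32, 32, 32, 1].
With 4 cycles on 97 points, sign = (−1)^{97−4} = -1.
Via Zolotarev, sign(π_{42}) = (42|97) = -1.

-1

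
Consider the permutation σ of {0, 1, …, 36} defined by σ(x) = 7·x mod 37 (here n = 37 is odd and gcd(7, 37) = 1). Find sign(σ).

Orbit of 34 under x↦7x: [34, 16, 1, 7, 12, 10, 33]… (length divides ord_37(7)).
Decompose π into cycles: lengths [9, 9, 9, 9, 1] (5 cycles, including the fixed point 0).
5 cycles on 37: each ℓ→(−1)^(ℓ−1), product (−1)^32 = +1.
(7|37)_J = +1 (Zolotarev's lemma cross-check).

+1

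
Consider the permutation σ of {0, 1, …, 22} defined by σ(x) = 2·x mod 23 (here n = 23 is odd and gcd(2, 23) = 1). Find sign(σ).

Start at x=12: 12 → 1 → 2 → 4 → 8 → 16 → 9 → … (one orbit).
3 cycles of lengths [11, 11, 1].
Σ(ℓ_i−1) = 23−3 = 20; sign = (−1)^20 = +1.

+1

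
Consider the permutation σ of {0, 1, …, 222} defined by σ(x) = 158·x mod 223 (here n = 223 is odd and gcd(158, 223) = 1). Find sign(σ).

-1

Start at x=94: 94 → 134 → 210 → 176 → 156 → 118 → 135 → … (one orbit).
Decompose π into cycles: lengths [222, 1] (2 cycles, including the fixed point 0).
n − c = 223 − 2 = 221; sign = (−1)^221 = -1.
Check: (158/223) = -1 by Zolotarev.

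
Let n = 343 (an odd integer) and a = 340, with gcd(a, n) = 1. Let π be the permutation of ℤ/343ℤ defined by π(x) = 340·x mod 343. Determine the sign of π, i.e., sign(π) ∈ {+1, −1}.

+1

Start at x=44: 44 → 211 → 53 → 184 → 134 → 284 → 177 → … (one orbit).
π_340 has 7 disjoint cycles with lengths [147, 147, 21, 21, 3, 3, 1] on {0,…,342}.
sign(π) = (−1)^{n − #cycles} = (−1)^{343−7} = (−1)^336 = +1.
Via Zolotarev, sign(π_{340}) = (340|343) = +1.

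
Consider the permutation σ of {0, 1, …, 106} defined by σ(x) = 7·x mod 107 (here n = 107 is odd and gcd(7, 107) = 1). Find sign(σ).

-1

Trace 59: π^k(59) = [59, 92, 2, 14, 98, 44, 94] for k=0..6.
The orbit structure of x ↦ 7x mod 107: 2 orbits of sizes [106, 1].
sign(π) = (−1)^{n − #cycles} = (−1)^{107−2} = (−1)^105 = -1.
The Jacobi symbol (7|107) = -1 (Zolotarev) agrees.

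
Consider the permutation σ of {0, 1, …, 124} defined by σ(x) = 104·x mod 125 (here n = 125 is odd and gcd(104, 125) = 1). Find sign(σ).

Orbit of 49 under x↦104x: [49, 96, 109, 86, 69, 51, 54]… (length divides ord_125(104)).
Decompose π into cycles: lengths [50, 50, 10, 10, 2, 2, 1] (7 cycles, including the fixed point 0).
With 7 cycles on 125 points, sign = (−1)^{125−7} = +1.
(104|125)_J = +1 (Zolotarev's lemma cross-check).

+1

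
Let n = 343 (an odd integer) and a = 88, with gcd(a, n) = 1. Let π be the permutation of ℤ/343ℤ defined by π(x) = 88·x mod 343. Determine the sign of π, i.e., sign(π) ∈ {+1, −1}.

Start at x=128: 128 → 288 → 305 → 86 → 22 → 221 → 240 → … (one orbit).
π_88 has 7 disjoint cycles with lengths [147, 147, 21, 21, 3, 3, 1] on {0,…,342}.
7 cycles on 343: each ℓ→(−1)^(ℓ−1), product (−1)^336 = +1.
Check: (88/343) = +1 by Zolotarev.

+1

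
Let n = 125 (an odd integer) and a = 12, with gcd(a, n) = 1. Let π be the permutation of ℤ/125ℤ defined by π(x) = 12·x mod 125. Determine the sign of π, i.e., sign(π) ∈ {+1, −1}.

-1

Trace 67: π^k(67) = [67, 54, 23, 26, 62, 119, 53] for k=0..6.
Decompose π into cycles: lengths [100, 20, 4, 1] (4 cycles, including the fixed point 0).
4 cycles on 125: each ℓ→(−1)^(ℓ−1), product (−1)^121 = -1.
Zolotarev: (12|125) = -1, matching the cycle-count sign.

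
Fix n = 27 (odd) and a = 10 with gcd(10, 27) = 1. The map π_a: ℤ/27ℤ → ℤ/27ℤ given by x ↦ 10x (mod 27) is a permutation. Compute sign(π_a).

+1

Start at x=19: 19 → 1 → 10 → 19 (one orbit).
15 cycles of lengths [3, 3, 3, 3, 3, 3, 1, 1, 1, 1, 1, 1, 1, 1, 1].
Σ(ℓ_i−1) = 27−15 = 12; sign = (−1)^12 = +1.
(10|27)_J = +1 (Zolotarev's lemma cross-check).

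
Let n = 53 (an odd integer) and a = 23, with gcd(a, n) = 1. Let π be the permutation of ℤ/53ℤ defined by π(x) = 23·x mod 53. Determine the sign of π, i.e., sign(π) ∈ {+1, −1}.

Orbit of 30 under x↦23x: [30, 1, 23, 52]… (length divides ord_53(23)).
Cycle lengths of π_23 on ℤ/53ℤ: [4, 4, 4, 4, 4, 4, 4, 4, 4, 4, 4, 4, 4, 1]; 14 cycles in total.
n − c = 53 − 14 = 39; sign = (−1)^39 = -1.
Via Zolotarev, sign(π_{23}) = (23|53) = -1.

-1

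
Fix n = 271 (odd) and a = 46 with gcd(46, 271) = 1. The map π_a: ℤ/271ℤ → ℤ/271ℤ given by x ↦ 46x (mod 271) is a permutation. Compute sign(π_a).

-1

Start at x=2: 2 → 92 → 167 → 94 → 259 → 261 → 82 → … (one orbit).
Decompose π into cycles: lengths [270, 1] (2 cycles, including the fixed point 0).
sign(π) = (−1)^{n − #cycles} = (−1)^{271−2} = (−1)^269 = -1.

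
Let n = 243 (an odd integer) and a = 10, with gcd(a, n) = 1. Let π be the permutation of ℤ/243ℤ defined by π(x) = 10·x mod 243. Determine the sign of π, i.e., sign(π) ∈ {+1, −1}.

Orbit of 208 under x↦10x: [208, 136, 145, 235, 163, 172, 19]… (length divides ord_243(10)).
π_10 has 27 disjoint cycles with lengths [27, 27, 27, 27, 27, 27, 9, 9, 9, 9, 9, 9, 3, 3, 3, 3, 3, 3, 1, 1, 1, 1, 1, 1, 1, 1, 1] on {0,…,242}.
Σ(ℓ_i−1) = 243−27 = 216; sign = (−1)^216 = +1.
Zolotarev: (10|243) = +1, matching the cycle-count sign.

+1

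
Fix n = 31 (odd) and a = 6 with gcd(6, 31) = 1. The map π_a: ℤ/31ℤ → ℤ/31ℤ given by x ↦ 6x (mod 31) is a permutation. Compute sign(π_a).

-1

Start at x=5: 5 → 30 → 25 → 26 → 1 → 6 → 5 (one orbit).
The orbit structure of x ↦ 6x mod 31: 6 orbits of sizes [6, 6, 6, 6, 6, 1].
31 − 6 = 25 transpositions; sign(π) = (−1)^25 = -1.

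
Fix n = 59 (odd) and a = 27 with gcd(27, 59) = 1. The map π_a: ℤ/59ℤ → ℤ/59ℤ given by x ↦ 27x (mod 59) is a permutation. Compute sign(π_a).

Trace 45: π^k(45) = [45, 35, 1, 27, 21, 36, 28] for k=0..6.
Cycle type of π: 29×2 + 1; total 3 cycles.
With 3 cycles on 59 points, sign = (−1)^{59−3} = +1.
(27|59)_J = +1 (Zolotarev's lemma cross-check).

+1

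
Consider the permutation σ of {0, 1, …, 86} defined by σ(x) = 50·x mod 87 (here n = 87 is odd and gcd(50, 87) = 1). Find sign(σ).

+1

Orbit of 44 under x↦50x: [44, 25, 32, 34, 47, 1, 50]… (length divides ord_87(50)).
Decompose π into cycles: lengths [28, 28, 28, 2, 1] (5 cycles, including the fixed point 0).
sign(π) = (−1)^{n − #cycles} = (−1)^{87−5} = (−1)^82 = +1.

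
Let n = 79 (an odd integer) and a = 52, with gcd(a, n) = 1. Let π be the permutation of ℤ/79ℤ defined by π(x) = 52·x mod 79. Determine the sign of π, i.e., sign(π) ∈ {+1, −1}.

+1

Start at x=52: 52 → 18 → 67 → 8 → 21 → 65 → 62 → … (one orbit).
π_52 has 7 disjoint cycles with lengths [13, 13, 13, 13, 13, 13, 1] on {0,…,78}.
7 cycles on 79: each ℓ→(−1)^(ℓ−1), product (−1)^72 = +1.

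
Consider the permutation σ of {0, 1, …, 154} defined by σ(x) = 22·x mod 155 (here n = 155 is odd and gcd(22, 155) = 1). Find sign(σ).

+1

Trace 16: π^k(16) = [16, 42, 149, 23, 41, 127, 4] for k=0..6.
Cycle lengths of π_22 on ℤ/155ℤ: [60, 60, 30, 4, 1]; 5 cycles in total.
n − c = 155 − 5 = 150; sign = (−1)^150 = +1.
Check: (22/155) = +1 by Zolotarev.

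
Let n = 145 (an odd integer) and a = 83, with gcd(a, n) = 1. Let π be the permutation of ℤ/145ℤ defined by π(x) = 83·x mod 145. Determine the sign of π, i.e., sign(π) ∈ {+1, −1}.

Orbit of 94 under x↦83x: [94, 117, 141, 103, 139, 82, 136]… (length divides ord_145(83)).
The orbit structure of x ↦ 83x mod 145: 10 orbits of sizes [28, 28, 28, 28, 7, 7, 7, 7, 4, 1].
sign(π) = (−1)^{n − #cycles} = (−1)^{145−10} = (−1)^135 = -1.
(83|145)_J = -1 (Zolotarev's lemma cross-check).

-1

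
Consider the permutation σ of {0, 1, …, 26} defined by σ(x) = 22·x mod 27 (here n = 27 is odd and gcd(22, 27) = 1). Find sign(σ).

+1

Trace 10: π^k(10) = [10, 4, 7, 19, 13, 16, 1] for k=0..6.
Cycle type of π: 9×2 + 3×2 + 1×3; total 7 cycles.
sign(π) = (−1)^{n − #cycles} = (−1)^{27−7} = (−1)^20 = +1.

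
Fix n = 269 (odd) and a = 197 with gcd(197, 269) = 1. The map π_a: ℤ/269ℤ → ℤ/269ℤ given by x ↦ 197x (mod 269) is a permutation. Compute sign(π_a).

Start at x=191: 191 → 236 → 224 → 12 → 212 → 69 → 143 → … (one orbit).
Cycle lengths of π_197 on ℤ/269ℤ: [268, 1]; 2 cycles in total.
sign(π) = (−1)^{n − #cycles} = (−1)^{269−2} = (−1)^267 = -1.
The Jacobi symbol (197|269) = -1 (Zolotarev) agrees.

-1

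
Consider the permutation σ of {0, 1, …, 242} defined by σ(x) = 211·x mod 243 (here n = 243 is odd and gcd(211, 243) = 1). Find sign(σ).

Start at x=223: 223 → 154 → 175 → 232 → 109 → 157 → 79 → … (one orbit).
Decompose π into cycles: lengths [81, 81, 27, 27, 9, 9, 3, 3, 1, 1, 1] (11 cycles, including the fixed point 0).
sign(π) = (−1)^{n − #cycles} = (−1)^{243−11} = (−1)^232 = +1.

+1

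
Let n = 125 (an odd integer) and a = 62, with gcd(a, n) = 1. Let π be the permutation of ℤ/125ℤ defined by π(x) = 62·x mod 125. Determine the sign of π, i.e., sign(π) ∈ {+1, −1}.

Start at x=61: 61 → 32 → 109 → 8 → 121 → 2 → 124 → … (one orbit).
4 cycles of lengths [100, 20, 4, 1].
sign(π) = (−1)^{n − #cycles} = (−1)^{125−4} = (−1)^121 = -1.

-1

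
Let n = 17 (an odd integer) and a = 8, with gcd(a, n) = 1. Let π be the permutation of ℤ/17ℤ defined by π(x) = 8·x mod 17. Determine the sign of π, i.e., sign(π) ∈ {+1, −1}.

Start at x=15: 15 → 1 → 8 → 13 → 2 → 16 → 9 → … (one orbit).
The orbit structure of x ↦ 8x mod 17: 3 orbits of sizes [8, 8, 1].
17 − 3 = 14 transpositions; sign(π) = (−1)^14 = +1.
(8|17)_J = +1 (Zolotarev's lemma cross-check).

+1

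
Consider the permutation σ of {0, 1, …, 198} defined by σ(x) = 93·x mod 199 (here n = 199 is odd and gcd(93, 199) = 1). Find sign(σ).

-1

Start at x=93: 93 → 92 → 198 → 106 → 107 → 1 → 93 (one orbit).
Cycle type of π: 6×33 + 1; total 34 cycles.
With 34 cycles on 199 points, sign = (−1)^{199−34} = -1.
Zolotarev: (93|199) = -1, matching the cycle-count sign.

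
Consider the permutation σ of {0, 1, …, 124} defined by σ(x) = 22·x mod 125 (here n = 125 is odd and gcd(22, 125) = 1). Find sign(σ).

Orbit of 8 under x↦22x: [8, 51, 122, 59, 48, 56, 107]… (length divides ord_125(22)).
Decompose π into cycles: lengths [100, 20, 4, 1] (4 cycles, including the fixed point 0).
4 cycles on 125: each ℓ→(−1)^(ℓ−1), product (−1)^121 = -1.

-1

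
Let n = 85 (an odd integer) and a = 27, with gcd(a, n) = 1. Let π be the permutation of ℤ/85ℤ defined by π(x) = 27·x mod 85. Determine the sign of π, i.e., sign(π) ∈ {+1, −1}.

Trace 1: π^k(1) = [1, 27, 49, 48, 21, 57, 9] for k=0..6.
7 cycles of lengths [16, 16, 16, 16, 16, 4, 1].
7 cycles on 85: each ℓ→(−1)^(ℓ−1), product (−1)^78 = +1.
Zolotarev: (27|85) = +1, matching the cycle-count sign.

+1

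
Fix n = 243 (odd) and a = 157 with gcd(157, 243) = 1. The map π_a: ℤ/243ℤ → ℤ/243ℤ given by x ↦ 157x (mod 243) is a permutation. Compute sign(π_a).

+1

Trace 145: π^k(145) = [145, 166, 61, 100, 148, 151, 136] for k=0..6.
Cycle lengths of π_157 on ℤ/243ℤ: [81, 81, 27, 27, 9, 9, 3, 3, 1, 1, 1]; 11 cycles in total.
n − c = 243 − 11 = 232; sign = (−1)^232 = +1.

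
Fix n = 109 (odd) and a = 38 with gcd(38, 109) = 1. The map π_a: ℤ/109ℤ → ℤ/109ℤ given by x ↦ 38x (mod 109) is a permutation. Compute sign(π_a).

+1

Orbit of 27 under x↦38x: [27, 45, 75, 16, 63, 105, 66]… (length divides ord_109(38)).
13 cycles of lengths [9, 9, 9, 9, 9, 9, 9, 9, 9, 9, 9, 9, 1].
Σ(ℓ_i−1) = 109−13 = 96; sign = (−1)^96 = +1.
Zolotarev: (38|109) = +1, matching the cycle-count sign.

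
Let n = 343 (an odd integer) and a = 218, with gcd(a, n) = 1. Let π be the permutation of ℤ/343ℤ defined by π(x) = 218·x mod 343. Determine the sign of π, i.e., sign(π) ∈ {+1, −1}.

+1

Orbit of 281 under x↦218x: [281, 204, 225, 1, 218, 190, 260]… (length divides ord_343(218)).
Cycle lengths of π_218 on ℤ/343ℤ: [49, 49, 49, 49, 49, 49, 7, 7, 7, 7, 7, 7, 1, 1, 1, 1, 1, 1, 1]; 19 cycles in total.
343 − 19 = 324 transpositions; sign(π) = (−1)^324 = +1.
The Jacobi symbol (218|343) = +1 (Zolotarev) agrees.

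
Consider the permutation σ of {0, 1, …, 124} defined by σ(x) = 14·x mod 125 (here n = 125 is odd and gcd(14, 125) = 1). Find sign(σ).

Start at x=86: 86 → 79 → 106 → 109 → 26 → 114 → 96 → … (one orbit).
π_14 has 7 disjoint cycles with lengths [50, 50, 10, 10, 2, 2, 1] on {0,…,124}.
Σ(ℓ_i−1) = 125−7 = 118; sign = (−1)^118 = +1.
(14|125)_J = +1 (Zolotarev's lemma cross-check).

+1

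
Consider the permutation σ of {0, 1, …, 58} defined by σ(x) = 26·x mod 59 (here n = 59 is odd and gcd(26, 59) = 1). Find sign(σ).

+1

Orbit of 41 under x↦26x: [41, 4, 45, 49, 35, 25, 1]… (length divides ord_59(26)).
π_26 has 3 disjoint cycles with lengths [29, 29, 1] on {0,…,58}.
59 − 3 = 56 transpositions; sign(π) = (−1)^56 = +1.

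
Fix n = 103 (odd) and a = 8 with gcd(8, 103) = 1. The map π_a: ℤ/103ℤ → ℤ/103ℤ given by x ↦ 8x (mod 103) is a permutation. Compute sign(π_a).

+1

Trace 61: π^k(61) = [61, 76, 93, 23, 81, 30, 34] for k=0..6.
Decompose π into cycles: lengths [17, 17, 17, 17, 17, 17, 1] (7 cycles, including the fixed point 0).
7 cycles on 103: each ℓ→(−1)^(ℓ−1), product (−1)^96 = +1.
Check: (8/103) = +1 by Zolotarev.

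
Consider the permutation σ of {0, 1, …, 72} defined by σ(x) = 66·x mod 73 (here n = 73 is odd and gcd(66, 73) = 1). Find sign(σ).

Trace 49: π^k(49) = [49, 22, 65, 56, 46, 43, 64] for k=0..6.
4 cycles of lengths [24, 24, 24, 1].
Σ(ℓ_i−1) = 73−4 = 69; sign = (−1)^69 = -1.
The Jacobi symbol (66|73) = -1 (Zolotarev) agrees.

-1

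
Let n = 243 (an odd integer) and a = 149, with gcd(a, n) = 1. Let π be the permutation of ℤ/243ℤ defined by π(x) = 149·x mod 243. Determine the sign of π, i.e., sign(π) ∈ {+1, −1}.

Orbit of 64 under x↦149x: [64, 59, 43, 89, 139, 56, 82]… (length divides ord_243(149)).
6 cycles of lengths [162, 54, 18, 6, 2, 1].
n − c = 243 − 6 = 237; sign = (−1)^237 = -1.

-1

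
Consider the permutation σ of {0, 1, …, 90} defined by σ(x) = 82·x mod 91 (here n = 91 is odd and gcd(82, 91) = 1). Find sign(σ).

-1

Orbit of 1 under x↦82x: [1, 82, 81, 90, 9, 10]… (length divides ord_91(82)).
Cycle lengths of π_82 on ℤ/91ℤ: [6, 6, 6, 6, 6, 6, 6, 6, 6, 6, 6, 6, 6, 6, 6, 1]; 16 cycles in total.
With 16 cycles on 91 points, sign = (−1)^{91−16} = -1.
Zolotarev: (82|91) = -1, matching the cycle-count sign.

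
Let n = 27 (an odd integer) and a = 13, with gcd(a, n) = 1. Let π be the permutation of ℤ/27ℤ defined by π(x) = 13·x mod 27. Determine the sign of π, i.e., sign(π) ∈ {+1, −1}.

+1

Trace 1: π^k(1) = [1, 13, 7, 10, 22, 16, 19] for k=0..6.
π_13 has 7 disjoint cycles with lengths [9, 9, 3, 3, 1, 1, 1] on {0,…,26}.
With 7 cycles on 27 points, sign = (−1)^{27−7} = +1.
Check: (13/27) = +1 by Zolotarev.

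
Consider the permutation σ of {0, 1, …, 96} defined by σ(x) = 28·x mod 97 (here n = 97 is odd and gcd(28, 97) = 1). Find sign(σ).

-1

Orbit of 18 under x↦28x: [18, 19, 47, 55, 85, 52, 1]… (length divides ord_97(28)).
The orbit structure of x ↦ 28x mod 97: 4 orbits of sizes [32, 32, 32, 1].
97 − 4 = 93 transpositions; sign(π) = (−1)^93 = -1.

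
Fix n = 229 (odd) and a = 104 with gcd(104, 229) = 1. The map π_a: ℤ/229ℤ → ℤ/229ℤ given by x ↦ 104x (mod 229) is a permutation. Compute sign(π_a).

Start at x=61: 61 → 161 → 27 → 60 → 57 → 203 → 44 → … (one orbit).
13 cycles of lengths [19, 19, 19, 19, 19, 19, 19, 19, 19, 19, 19, 19, 1].
13 cycles on 229: each ℓ→(−1)^(ℓ−1), product (−1)^216 = +1.

+1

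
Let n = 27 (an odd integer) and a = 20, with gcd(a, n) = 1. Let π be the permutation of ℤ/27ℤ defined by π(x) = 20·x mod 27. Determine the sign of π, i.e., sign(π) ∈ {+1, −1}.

-1

Orbit of 2 under x↦20x: [2, 13, 17, 16, 23, 1, 20]… (length divides ord_27(20)).
Decompose π into cycles: lengths [18, 6, 2, 1] (4 cycles, including the fixed point 0).
sign(π) = (−1)^{n − #cycles} = (−1)^{27−4} = (−1)^23 = -1.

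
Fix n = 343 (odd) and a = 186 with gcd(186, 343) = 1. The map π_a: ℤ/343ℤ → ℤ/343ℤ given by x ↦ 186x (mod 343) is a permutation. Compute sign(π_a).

Start at x=225: 225 → 4 → 58 → 155 → 18 → 261 → 183 → … (one orbit).
Decompose π into cycles: lengths [147, 147, 21, 21, 3, 3, 1] (7 cycles, including the fixed point 0).
7 cycles on 343: each ℓ→(−1)^(ℓ−1), product (−1)^336 = +1.

+1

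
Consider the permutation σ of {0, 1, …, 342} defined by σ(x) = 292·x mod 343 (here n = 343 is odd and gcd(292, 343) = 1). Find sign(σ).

-1

Orbit of 285 under x↦292x: [285, 214, 62, 268, 52, 92, 110]… (length divides ord_343(292)).
The orbit structure of x ↦ 292x mod 343: 4 orbits of sizes [294, 42, 6, 1].
4 cycles on 343: each ℓ→(−1)^(ℓ−1), product (−1)^339 = -1.
The Jacobi symbol (292|343) = -1 (Zolotarev) agrees.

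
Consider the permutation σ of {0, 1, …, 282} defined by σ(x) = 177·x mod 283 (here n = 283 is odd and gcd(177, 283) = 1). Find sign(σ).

-1

Trace 241: π^k(241) = [241, 207, 132, 158, 232, 29, 39] for k=0..6.
The orbit structure of x ↦ 177x mod 283: 4 orbits of sizes [94, 94, 94, 1].
With 4 cycles on 283 points, sign = (−1)^{283−4} = -1.
The Jacobi symbol (177|283) = -1 (Zolotarev) agrees.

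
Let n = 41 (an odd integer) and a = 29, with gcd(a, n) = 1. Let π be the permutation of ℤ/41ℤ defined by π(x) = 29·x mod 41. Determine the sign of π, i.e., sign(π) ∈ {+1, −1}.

Start at x=9: 9 → 15 → 25 → 28 → 33 → 14 → 37 → … (one orbit).
2 cycles of lengths [40, 1].
2 cycles on 41: each ℓ→(−1)^(ℓ−1), product (−1)^39 = -1.

-1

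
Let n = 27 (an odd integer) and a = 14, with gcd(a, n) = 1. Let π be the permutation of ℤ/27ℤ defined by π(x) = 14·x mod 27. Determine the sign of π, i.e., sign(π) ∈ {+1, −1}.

Trace 2: π^k(2) = [2, 1, 14, 7, 17, 22, 11] for k=0..6.
Decompose π into cycles: lengths [18, 6, 2, 1] (4 cycles, including the fixed point 0).
With 4 cycles on 27 points, sign = (−1)^{27−4} = -1.
Via Zolotarev, sign(π_{14}) = (14|27) = -1.

-1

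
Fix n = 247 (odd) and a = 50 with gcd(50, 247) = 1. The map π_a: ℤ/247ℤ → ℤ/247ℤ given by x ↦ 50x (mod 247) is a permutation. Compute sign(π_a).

Trace 140: π^k(140) = [140, 84, 1, 50, 30, 18, 159] for k=0..6.
Cycle lengths of π_50 on ℤ/247ℤ: [12, 12, 12, 12, 12, 12, 12, 12, 12, 12, 12, 12, 12, 12, 12, 12, 12, 12, 12, 6, 6, 6, 1]; 23 cycles in total.
With 23 cycles on 247 points, sign = (−1)^{247−23} = +1.
Zolotarev: (50|247) = +1, matching the cycle-count sign.

+1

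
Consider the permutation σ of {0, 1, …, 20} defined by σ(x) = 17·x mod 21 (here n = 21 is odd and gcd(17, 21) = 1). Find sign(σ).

Orbit of 16 under x↦17x: [16, 20, 4, 5, 1, 17]… (length divides ord_21(17)).
5 cycles of lengths [6, 6, 6, 2, 1].
21 − 5 = 16 transpositions; sign(π) = (−1)^16 = +1.

+1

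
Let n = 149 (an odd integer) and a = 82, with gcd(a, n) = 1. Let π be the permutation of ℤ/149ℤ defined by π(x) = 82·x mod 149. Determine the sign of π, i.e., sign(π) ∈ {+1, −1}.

+1

Trace 28: π^k(28) = [28, 61, 85, 116, 125, 118, 140] for k=0..6.
π_82 has 3 disjoint cycles with lengths [74, 74, 1] on {0,…,148}.
Σ(ℓ_i−1) = 149−3 = 146; sign = (−1)^146 = +1.
Zolotarev: (82|149) = +1, matching the cycle-count sign.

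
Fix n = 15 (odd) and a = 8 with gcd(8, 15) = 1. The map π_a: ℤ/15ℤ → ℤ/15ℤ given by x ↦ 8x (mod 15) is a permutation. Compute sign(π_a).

+1

Start at x=2: 2 → 1 → 8 → 4 → 2 (one orbit).
π_8 has 5 disjoint cycles with lengths [4, 4, 4, 2, 1] on {0,…,14}.
5 cycles on 15: each ℓ→(−1)^(ℓ−1), product (−1)^10 = +1.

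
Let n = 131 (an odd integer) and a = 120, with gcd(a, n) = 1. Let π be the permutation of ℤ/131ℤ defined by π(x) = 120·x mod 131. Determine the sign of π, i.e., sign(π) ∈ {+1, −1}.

-1

Orbit of 98 under x↦120x: [98, 101, 68, 38, 106, 13, 119]… (length divides ord_131(120)).
Decompose π into cycles: lengths [130, 1] (2 cycles, including the fixed point 0).
131 − 2 = 129 transpositions; sign(π) = (−1)^129 = -1.
(120|131)_J = -1 (Zolotarev's lemma cross-check).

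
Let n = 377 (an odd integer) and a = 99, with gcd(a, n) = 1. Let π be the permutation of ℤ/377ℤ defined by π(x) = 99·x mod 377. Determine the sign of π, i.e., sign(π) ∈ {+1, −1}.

Start at x=376: 376 → 278 → 1 → 99 → 376 (one orbit).
The orbit structure of x ↦ 99x mod 377: 95 orbits of sizes [4, 4, 4, 4, 4, 4, 4, 4, 4, 4, 4, 4, 4, 4, 4, 4, 4, 4, 4, 4, 4, 4, 4, 4, 4, 4, 4, 4, 4, 4, 4, 4, 4, 4, 4, 4, 4, 4, 4, 4, 4, 4, 4, 4, 4, 4, 4, 4, 4, 4, 4, 4, 4, 4, 4, 4, 4, 4, 4, 4, 4, 4, 4, 4, 4, 4, 4, 4, 4, 4, 4, 4, 4, 4, 4, 4, 4, 4, 4, 4, 4, 4, 4, 4, 4, 4, 4, 4, 4, 4, 4, 4, 4, 4, 1].
95 cycles on 377: each ℓ→(−1)^(ℓ−1), product (−1)^282 = +1.
The Jacobi symbol (99|377) = +1 (Zolotarev) agrees.

+1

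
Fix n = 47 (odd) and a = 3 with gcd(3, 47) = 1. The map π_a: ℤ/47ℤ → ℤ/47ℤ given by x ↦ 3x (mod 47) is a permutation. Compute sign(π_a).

+1

Trace 17: π^k(17) = [17, 4, 12, 36, 14, 42, 32] for k=0..6.
3 cycles of lengths [23, 23, 1].
n − c = 47 − 3 = 44; sign = (−1)^44 = +1.
Zolotarev: (3|47) = +1, matching the cycle-count sign.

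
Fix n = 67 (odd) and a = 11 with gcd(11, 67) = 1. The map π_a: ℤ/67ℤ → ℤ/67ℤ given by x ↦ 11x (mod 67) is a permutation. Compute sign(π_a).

-1

Orbit of 18 under x↦11x: [18, 64, 34, 39, 27, 29, 51]… (length divides ord_67(11)).
Decompose π into cycles: lengths [66, 1] (2 cycles, including the fixed point 0).
n − c = 67 − 2 = 65; sign = (−1)^65 = -1.
(11|67)_J = -1 (Zolotarev's lemma cross-check).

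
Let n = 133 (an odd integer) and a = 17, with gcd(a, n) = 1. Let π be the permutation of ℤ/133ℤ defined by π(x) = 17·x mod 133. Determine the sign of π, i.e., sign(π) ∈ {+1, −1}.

Orbit of 82 under x↦17x: [82, 64, 24, 9, 20, 74, 61]… (length divides ord_133(17)).
The orbit structure of x ↦ 17x mod 133: 10 orbits of sizes [18, 18, 18, 18, 18, 18, 9, 9, 6, 1].
With 10 cycles on 133 points, sign = (−1)^{133−10} = -1.

-1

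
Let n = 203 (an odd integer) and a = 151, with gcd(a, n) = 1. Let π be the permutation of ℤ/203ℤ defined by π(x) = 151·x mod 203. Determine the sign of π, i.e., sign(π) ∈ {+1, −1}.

Trace 170: π^k(170) = [170, 92, 88, 93, 36, 158, 107] for k=0..6.
Cycle lengths of π_151 on ℤ/203ℤ: [42, 42, 42, 42, 14, 14, 3, 3, 1]; 9 cycles in total.
sign(π) = (−1)^{n − #cycles} = (−1)^{203−9} = (−1)^194 = +1.
(151|203)_J = +1 (Zolotarev's lemma cross-check).

+1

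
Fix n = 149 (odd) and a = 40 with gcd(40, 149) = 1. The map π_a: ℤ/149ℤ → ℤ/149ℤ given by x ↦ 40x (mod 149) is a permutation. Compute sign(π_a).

Orbit of 85 under x↦40x: [85, 122, 112, 10, 102, 57, 45]… (length divides ord_149(40)).
π_40 has 2 disjoint cycles with lengths [148, 1] on {0,…,148}.
With 2 cycles on 149 points, sign = (−1)^{149−2} = -1.
Check: (40/149) = -1 by Zolotarev.

-1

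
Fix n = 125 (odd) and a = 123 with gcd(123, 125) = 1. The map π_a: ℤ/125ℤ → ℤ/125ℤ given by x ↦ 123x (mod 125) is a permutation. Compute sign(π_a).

-1

Start at x=118: 118 → 14 → 97 → 56 → 13 → 99 → 52 → … (one orbit).
Cycle type of π: 100 + 20 + 4 + 1; total 4 cycles.
125 − 4 = 121 transpositions; sign(π) = (−1)^121 = -1.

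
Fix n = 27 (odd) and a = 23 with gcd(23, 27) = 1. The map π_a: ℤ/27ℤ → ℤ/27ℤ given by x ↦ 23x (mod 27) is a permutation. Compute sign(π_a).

Start at x=14: 14 → 25 → 8 → 22 → 20 → 1 → 23 → … (one orbit).
4 cycles of lengths [18, 6, 2, 1].
4 cycles on 27: each ℓ→(−1)^(ℓ−1), product (−1)^23 = -1.
The Jacobi symbol (23|27) = -1 (Zolotarev) agrees.

-1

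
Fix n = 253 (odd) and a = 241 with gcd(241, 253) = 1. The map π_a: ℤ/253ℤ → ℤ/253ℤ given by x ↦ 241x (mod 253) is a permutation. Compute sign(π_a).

Orbit of 65 under x↦241x: [65, 232, 252, 12, 109, 210, 10]… (length divides ord_253(241)).
π_241 has 17 disjoint cycles with lengths [22, 22, 22, 22, 22, 22, 22, 22, 22, 22, 22, 2, 2, 2, 2, 2, 1] on {0,…,252}.
sign(π) = (−1)^{n − #cycles} = (−1)^{253−17} = (−1)^236 = +1.
The Jacobi symbol (241|253) = +1 (Zolotarev) agrees.

+1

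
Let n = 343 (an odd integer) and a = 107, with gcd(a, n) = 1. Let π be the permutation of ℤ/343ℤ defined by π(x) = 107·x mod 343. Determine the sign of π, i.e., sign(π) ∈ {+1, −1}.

Trace 291: π^k(291) = [291, 267, 100, 67, 309, 135, 39] for k=0..6.
Cycle lengths of π_107 on ℤ/343ℤ: [147, 147, 21, 21, 3, 3, 1]; 7 cycles in total.
With 7 cycles on 343 points, sign = (−1)^{343−7} = +1.
Via Zolotarev, sign(π_{107}) = (107|343) = +1.

+1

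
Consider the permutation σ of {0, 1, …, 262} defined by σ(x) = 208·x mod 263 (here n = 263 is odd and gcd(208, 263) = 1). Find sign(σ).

+1

Orbit of 122 under x↦208x: [122, 128, 61, 64, 162, 32, 81]… (length divides ord_263(208)).
The orbit structure of x ↦ 208x mod 263: 3 orbits of sizes [131, 131, 1].
263 − 3 = 260 transpositions; sign(π) = (−1)^260 = +1.
The Jacobi symbol (208|263) = +1 (Zolotarev) agrees.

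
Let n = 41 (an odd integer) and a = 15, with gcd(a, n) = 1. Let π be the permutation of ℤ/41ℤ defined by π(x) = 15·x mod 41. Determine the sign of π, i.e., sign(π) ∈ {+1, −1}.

Trace 7: π^k(7) = [7, 23, 17, 9, 12, 16, 35] for k=0..6.
Decompose π into cycles: lengths [40, 1] (2 cycles, including the fixed point 0).
Σ(ℓ_i−1) = 41−2 = 39; sign = (−1)^39 = -1.
(15|41)_J = -1 (Zolotarev's lemma cross-check).

-1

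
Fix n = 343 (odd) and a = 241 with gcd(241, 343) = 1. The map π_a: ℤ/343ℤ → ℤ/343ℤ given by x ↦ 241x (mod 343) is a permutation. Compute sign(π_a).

-1

Start at x=93: 93 → 118 → 312 → 75 → 239 → 318 → 149 → … (one orbit).
π_241 has 4 disjoint cycles with lengths [294, 42, 6, 1] on {0,…,342}.
Σ(ℓ_i−1) = 343−4 = 339; sign = (−1)^339 = -1.
Check: (241/343) = -1 by Zolotarev.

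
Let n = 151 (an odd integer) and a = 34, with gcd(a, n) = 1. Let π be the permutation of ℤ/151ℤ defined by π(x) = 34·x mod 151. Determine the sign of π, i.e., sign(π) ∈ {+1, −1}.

Orbit of 36 under x↦34x: [36, 16, 91, 74, 100, 78, 85]… (length divides ord_151(34)).
Cycle lengths of π_34 on ℤ/151ℤ: [75, 75, 1]; 3 cycles in total.
Σ(ℓ_i−1) = 151−3 = 148; sign = (−1)^148 = +1.

+1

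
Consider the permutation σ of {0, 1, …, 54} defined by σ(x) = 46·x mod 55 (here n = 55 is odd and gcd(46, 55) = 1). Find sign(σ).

-1

Start at x=51: 51 → 36 → 6 → 1 → 46 → 26 → 41 → … (one orbit).
Decompose π into cycles: lengths [10, 10, 10, 10, 10, 1, 1, 1, 1, 1] (10 cycles, including the fixed point 0).
10 cycles on 55: each ℓ→(−1)^(ℓ−1), product (−1)^45 = -1.
Zolotarev: (46|55) = -1, matching the cycle-count sign.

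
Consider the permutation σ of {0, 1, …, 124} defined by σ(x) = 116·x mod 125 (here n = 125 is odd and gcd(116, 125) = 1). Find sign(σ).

Trace 81: π^k(81) = [81, 21, 61, 76, 66, 31, 96] for k=0..6.
The orbit structure of x ↦ 116x mod 125: 13 orbits of sizes [25, 25, 25, 25, 5, 5, 5, 5, 1, 1, 1, 1, 1].
With 13 cycles on 125 points, sign = (−1)^{125−13} = +1.
The Jacobi symbol (116|125) = +1 (Zolotarev) agrees.

+1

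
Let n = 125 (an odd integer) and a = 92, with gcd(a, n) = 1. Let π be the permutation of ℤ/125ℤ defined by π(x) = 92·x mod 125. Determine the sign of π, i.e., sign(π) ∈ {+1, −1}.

Trace 12: π^k(12) = [12, 104, 68, 6, 52, 34, 3] for k=0..6.
4 cycles of lengths [100, 20, 4, 1].
4 cycles on 125: each ℓ→(−1)^(ℓ−1), product (−1)^121 = -1.
Check: (92/125) = -1 by Zolotarev.

-1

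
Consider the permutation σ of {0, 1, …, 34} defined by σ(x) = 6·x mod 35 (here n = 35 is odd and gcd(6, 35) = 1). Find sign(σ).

-1

Orbit of 6 under x↦6x: [6, 1]… (length divides ord_35(6)).
Cycle lengths of π_6 on ℤ/35ℤ: [2, 2, 2, 2, 2, 2, 2, 2, 2, 2, 2, 2, 2, 2, 2, 1, 1, 1, 1, 1]; 20 cycles in total.
n − c = 35 − 20 = 15; sign = (−1)^15 = -1.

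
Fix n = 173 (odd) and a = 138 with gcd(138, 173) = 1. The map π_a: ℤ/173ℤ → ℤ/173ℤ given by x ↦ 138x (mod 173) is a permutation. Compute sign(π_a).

+1

Trace 135: π^k(135) = [135, 119, 160, 109, 164, 142, 47] for k=0..6.
Cycle type of π: 43×4 + 1; total 5 cycles.
n − c = 173 − 5 = 168; sign = (−1)^168 = +1.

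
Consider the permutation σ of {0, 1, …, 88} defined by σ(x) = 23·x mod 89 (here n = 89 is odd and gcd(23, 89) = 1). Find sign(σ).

-1

Orbit of 58 under x↦23x: [58, 88, 66, 5, 26, 64, 48]… (length divides ord_89(23)).
The orbit structure of x ↦ 23x mod 89: 2 orbits of sizes [88, 1].
2 cycles on 89: each ℓ→(−1)^(ℓ−1), product (−1)^87 = -1.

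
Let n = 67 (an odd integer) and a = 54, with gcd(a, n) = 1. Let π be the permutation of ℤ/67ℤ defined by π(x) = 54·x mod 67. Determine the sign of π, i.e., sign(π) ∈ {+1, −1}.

Orbit of 10 under x↦54x: [10, 4, 15, 6, 56, 9, 17]… (length divides ord_67(54)).
3 cycles of lengths [33, 33, 1].
67 − 3 = 64 transpositions; sign(π) = (−1)^64 = +1.

+1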